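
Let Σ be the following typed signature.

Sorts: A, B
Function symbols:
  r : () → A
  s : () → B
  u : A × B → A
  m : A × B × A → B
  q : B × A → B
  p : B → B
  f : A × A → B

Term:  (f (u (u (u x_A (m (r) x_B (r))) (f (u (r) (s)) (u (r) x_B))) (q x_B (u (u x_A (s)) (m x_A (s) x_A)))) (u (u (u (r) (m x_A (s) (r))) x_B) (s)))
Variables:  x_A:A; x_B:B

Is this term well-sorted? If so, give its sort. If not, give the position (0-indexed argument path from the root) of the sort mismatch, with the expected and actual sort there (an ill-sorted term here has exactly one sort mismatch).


well-sorted; sort = B

        x_A : A
          (r) : A
          x_B : B
          (r) : A
        (m (r) x_B (r)) : B
      (u x_A (m (r) x_B (r))) : A
          (r) : A
          (s) : B
        (u (r) (s)) : A
          (r) : A
          x_B : B
        (u (r) x_B) : A
      (f (u (r) (s)) (u (r) x_B)) : B
    (u (u x_A (m (r) x_B (r))) (f (u (r) (s)) (u (r) x_B))) : A
      x_B : B
          x_A : A
          (s) : B
        (u x_A (s)) : A
          x_A : A
          (s) : B
          x_A : A
        (m x_A (s) x_A) : B
      (u (u x_A (s)) (m x_A (s) x_A)) : A
    (q x_B (u (u x_A (s)) (m x_A (s) x_A))) : B
  (u (u (u x_A (m (r) x_B (r))) (f (u (r) (s)) (u (r) x_B))) (q x_B (u (u x_A (s)) (m x_A (s) x_A)))) : A
        (r) : A
          x_A : A
          (s) : B
          (r) : A
        (m x_A (s) (r)) : B
      (u (r) (m x_A (s) (r))) : A
      x_B : B
    (u (u (r) (m x_A (s) (r))) x_B) : A
    (s) : B
  (u (u (u (r) (m x_A (s) (r))) x_B) (s)) : A
(f (u (u (u x_A (m (r) x_B (r))) (f (u (r) (s)) (u (r) x_B))) (q x_B (u (u x_A (s)) (m x_A (s) x_A)))) (u (u (u (r) (m x_A (s) (r))) x_B) (s))) : B


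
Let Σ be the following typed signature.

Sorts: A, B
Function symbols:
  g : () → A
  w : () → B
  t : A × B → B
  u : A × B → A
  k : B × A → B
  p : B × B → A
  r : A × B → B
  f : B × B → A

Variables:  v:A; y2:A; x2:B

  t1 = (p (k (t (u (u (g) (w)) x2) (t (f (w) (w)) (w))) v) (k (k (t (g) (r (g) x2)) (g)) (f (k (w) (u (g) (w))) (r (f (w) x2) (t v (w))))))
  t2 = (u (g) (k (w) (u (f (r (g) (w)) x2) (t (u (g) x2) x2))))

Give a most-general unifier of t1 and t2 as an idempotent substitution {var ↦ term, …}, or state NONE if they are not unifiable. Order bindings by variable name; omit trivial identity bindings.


head clash or occurs-check failure — not unifiable

NONE (not unifiable)


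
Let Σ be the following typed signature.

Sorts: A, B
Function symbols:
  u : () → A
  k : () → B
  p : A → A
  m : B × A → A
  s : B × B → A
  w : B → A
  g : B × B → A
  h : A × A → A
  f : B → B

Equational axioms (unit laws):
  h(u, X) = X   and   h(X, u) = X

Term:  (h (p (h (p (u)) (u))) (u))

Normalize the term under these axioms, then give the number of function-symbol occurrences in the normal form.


1. (h (p (h (p (u)) (u))) (u))  →  (p (h (p (u)) (u)))
2. (p (h (p (u)) (u)))  →  (p (p (u)))
normal form: (p (p (u)))

size = 3


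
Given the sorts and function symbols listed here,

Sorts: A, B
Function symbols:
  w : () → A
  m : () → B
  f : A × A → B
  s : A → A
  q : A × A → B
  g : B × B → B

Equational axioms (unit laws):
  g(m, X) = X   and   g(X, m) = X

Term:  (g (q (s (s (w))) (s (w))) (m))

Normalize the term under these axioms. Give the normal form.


normal form = (q (s (s (w))) (s (w)))

1. (g (q (s (s (w))) (s (w))) (m))  →  (q (s (s (w))) (s (w)))


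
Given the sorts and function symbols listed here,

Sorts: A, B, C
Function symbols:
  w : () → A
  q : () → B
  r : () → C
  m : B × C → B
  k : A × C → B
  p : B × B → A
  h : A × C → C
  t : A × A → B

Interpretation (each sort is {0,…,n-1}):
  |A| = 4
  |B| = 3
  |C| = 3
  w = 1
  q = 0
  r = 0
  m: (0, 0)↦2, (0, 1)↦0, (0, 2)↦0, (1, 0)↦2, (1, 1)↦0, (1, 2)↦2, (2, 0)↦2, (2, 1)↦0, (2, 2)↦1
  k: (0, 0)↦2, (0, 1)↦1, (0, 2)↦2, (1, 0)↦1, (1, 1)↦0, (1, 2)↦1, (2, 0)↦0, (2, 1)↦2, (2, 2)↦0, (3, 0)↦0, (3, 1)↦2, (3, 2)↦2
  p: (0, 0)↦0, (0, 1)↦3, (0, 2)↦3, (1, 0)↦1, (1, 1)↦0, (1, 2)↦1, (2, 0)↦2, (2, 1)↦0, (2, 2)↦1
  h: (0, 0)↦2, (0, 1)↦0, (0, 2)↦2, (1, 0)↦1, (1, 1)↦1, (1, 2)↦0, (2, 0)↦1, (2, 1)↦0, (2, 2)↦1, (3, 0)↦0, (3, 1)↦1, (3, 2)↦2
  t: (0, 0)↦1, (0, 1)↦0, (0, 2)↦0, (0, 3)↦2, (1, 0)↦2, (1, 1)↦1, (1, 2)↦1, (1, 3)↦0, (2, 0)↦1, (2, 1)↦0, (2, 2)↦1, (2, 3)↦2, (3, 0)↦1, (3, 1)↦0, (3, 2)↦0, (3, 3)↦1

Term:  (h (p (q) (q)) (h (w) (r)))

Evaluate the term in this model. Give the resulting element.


  q = 0
  q = 0
  (p (q) (q)) = p(0, 0) = 0
  w = 1
  r = 0
  (h (w) (r)) = h(1, 0) = 1
  (h (p (q) (q)) (h (w) (r))) = h(0, 1) = 0

value = 0


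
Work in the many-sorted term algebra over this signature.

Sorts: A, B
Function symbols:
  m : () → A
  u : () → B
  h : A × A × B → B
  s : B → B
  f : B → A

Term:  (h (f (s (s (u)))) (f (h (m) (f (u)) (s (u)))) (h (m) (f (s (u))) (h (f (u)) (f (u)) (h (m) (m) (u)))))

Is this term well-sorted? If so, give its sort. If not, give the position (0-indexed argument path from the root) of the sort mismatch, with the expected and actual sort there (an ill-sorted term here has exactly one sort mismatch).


well-sorted; sort = B

        (u) : B
      (s (u)) : B
    (s (s (u))) : B
  (f (s (s (u)))) : A
      (m) : A
        (u) : B
      (f (u)) : A
        (u) : B
      (s (u)) : B
    (h (m) (f (u)) (s (u))) : B
  (f (h (m) (f (u)) (s (u)))) : A
    (m) : A
        (u) : B
      (s (u)) : B
    (f (s (u))) : A
        (u) : B
      (f (u)) : A
        (u) : B
      (f (u)) : A
        (m) : A
        (m) : A
        (u) : B
      (h (m) (m) (u)) : B
    (h (f (u)) (f (u)) (h (m) (m) (u))) : B
  (h (m) (f (s (u))) (h (f (u)) (f (u)) (h (m) (m) (u)))) : B
(h (f (s (s (u)))) (f (h (m) (f (u)) (s (u)))) (h (m) (f (s (u))) (h (f (u)) (f (u)) (h (m) (m) (u))))) : B


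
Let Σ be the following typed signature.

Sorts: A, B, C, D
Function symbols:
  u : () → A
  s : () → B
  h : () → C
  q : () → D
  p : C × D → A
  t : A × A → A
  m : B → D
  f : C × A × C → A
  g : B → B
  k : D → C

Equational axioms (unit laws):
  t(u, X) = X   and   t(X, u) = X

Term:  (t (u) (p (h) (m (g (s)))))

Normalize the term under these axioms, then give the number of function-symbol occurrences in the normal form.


size = 5

1. (t (u) (p (h) (m (g (s)))))  →  (p (h) (m (g (s))))
normal form: (p (h) (m (g (s))))


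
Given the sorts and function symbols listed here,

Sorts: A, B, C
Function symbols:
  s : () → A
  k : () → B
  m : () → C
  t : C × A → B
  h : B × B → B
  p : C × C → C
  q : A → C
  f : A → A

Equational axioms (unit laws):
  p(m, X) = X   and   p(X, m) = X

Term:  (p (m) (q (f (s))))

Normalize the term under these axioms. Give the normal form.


1. (p (m) (q (f (s))))  →  (q (f (s)))

normal form = (q (f (s)))


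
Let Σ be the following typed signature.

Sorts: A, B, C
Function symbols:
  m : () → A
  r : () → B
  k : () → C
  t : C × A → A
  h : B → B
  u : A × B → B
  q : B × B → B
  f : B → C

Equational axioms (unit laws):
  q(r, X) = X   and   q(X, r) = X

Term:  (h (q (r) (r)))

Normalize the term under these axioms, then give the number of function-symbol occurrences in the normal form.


1. (h (q (r) (r)))  →  (h (r))
normal form: (h (r))

size = 2


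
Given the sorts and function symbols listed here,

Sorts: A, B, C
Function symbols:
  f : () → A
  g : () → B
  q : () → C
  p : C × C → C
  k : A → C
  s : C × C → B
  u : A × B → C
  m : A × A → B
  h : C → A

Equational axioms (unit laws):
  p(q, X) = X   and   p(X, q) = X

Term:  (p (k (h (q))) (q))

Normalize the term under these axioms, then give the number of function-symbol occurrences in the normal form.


size = 3

1. (p (k (h (q))) (q))  →  (k (h (q)))
normal form: (k (h (q)))


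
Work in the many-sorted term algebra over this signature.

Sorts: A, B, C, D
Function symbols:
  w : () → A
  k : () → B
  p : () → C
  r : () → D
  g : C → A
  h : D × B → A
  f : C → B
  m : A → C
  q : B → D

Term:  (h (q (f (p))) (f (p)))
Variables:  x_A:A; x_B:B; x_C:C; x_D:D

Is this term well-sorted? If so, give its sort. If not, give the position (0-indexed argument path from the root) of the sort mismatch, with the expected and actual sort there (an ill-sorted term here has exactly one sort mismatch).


      (p) : C
    (f (p)) : B
  (q (f (p))) : D
    (p) : C
  (f (p)) : B
(h (q (f (p))) (f (p))) : A

well-sorted; sort = A


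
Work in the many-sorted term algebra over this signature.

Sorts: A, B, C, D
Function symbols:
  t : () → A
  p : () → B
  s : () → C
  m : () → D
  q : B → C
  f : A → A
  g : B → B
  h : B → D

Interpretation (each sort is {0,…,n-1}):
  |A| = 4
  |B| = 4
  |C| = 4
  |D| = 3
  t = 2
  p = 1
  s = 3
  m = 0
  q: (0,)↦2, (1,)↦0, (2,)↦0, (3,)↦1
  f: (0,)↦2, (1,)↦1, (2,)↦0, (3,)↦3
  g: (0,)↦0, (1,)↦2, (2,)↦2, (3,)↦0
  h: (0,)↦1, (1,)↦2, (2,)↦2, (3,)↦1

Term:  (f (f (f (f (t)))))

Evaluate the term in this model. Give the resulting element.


  t = 2
  (f (t)) = f(2,) = 0
  (f (f (t))) = f(0,) = 2
  (f (f (f (t)))) = f(2,) = 0
  (f (f (f (f (t))))) = f(0,) = 2

value = 2


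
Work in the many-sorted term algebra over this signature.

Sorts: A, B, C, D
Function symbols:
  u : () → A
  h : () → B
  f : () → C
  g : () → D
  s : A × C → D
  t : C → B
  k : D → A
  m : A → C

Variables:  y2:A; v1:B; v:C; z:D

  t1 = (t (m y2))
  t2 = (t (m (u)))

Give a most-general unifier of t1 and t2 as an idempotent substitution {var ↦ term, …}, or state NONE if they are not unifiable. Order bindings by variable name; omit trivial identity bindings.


{y2 ↦ (u)}


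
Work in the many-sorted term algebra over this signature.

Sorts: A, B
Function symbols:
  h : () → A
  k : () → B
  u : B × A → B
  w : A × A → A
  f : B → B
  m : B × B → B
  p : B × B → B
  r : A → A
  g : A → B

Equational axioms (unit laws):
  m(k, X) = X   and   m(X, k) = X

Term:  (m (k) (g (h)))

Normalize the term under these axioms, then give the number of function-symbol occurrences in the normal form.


size = 2

1. (m (k) (g (h)))  →  (g (h))
normal form: (g (h))


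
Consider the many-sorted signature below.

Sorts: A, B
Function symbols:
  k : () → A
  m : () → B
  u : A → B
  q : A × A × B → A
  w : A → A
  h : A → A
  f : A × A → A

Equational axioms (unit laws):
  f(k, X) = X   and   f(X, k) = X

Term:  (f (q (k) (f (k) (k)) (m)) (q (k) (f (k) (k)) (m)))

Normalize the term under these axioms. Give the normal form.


normal form = (f (q (k) (k) (m)) (q (k) (k) (m)))

1. (f (q (k) (f (k) (k)) (m)) (q (k) (f (k) (k)) (m)))  →  (f (q (k) (k) (m)) (q (k) (f (k) (k)) (m)))
2. (f (q (k) (k) (m)) (q (k) (f (k) (k)) (m)))  →  (f (q (k) (k) (m)) (q (k) (k) (m)))


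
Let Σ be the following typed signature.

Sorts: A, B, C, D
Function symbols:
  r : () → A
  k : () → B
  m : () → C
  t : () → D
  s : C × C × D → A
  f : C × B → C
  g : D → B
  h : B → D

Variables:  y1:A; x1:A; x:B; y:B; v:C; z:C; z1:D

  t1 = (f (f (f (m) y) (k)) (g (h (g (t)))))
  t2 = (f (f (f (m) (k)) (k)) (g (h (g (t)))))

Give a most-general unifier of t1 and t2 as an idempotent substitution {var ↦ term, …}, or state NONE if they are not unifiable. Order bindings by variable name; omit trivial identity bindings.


{y ↦ (k)}


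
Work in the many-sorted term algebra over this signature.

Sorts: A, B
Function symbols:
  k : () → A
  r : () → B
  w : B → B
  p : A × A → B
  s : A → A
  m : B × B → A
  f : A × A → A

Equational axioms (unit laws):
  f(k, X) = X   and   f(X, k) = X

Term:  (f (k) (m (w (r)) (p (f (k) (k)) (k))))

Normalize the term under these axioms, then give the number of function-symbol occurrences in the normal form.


size = 6

1. (f (k) (m (w (r)) (p (f (k) (k)) (k))))  →  (m (w (r)) (p (f (k) (k)) (k)))
2. (m (w (r)) (p (f (k) (k)) (k)))  →  (m (w (r)) (p (k) (k)))
normal form: (m (w (r)) (p (k) (k)))


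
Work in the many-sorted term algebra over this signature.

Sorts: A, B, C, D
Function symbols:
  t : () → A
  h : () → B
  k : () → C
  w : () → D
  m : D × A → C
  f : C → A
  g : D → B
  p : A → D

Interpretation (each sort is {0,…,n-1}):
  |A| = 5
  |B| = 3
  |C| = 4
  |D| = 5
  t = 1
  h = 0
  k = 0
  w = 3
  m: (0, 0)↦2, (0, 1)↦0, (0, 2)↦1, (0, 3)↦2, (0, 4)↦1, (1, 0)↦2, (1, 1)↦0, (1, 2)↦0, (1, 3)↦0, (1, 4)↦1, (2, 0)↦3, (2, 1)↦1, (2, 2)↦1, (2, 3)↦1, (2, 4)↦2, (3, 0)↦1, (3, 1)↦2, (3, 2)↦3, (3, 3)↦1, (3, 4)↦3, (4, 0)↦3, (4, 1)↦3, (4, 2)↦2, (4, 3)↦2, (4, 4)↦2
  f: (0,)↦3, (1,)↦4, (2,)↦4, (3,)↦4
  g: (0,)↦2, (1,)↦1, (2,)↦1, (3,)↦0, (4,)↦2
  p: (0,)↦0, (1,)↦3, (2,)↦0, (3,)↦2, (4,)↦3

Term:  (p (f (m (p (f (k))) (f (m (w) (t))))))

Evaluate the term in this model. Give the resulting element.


value = 3

  k = 0
  (f (k)) = f(0,) = 3
  (p (f (k))) = p(3,) = 2
  w = 3
  t = 1
  (m (w) (t)) = m(3, 1) = 2
  (f (m (w) (t))) = f(2,) = 4
  (m (p (f (k))) (f (m (w) (t)))) = m(2, 4) = 2
  (f (m (p (f (k))) (f (m (w) (t))))) = f(2,) = 4
  (p (f (m (p (f (k))) (f (m (w) (t)))))) = p(4,) = 3


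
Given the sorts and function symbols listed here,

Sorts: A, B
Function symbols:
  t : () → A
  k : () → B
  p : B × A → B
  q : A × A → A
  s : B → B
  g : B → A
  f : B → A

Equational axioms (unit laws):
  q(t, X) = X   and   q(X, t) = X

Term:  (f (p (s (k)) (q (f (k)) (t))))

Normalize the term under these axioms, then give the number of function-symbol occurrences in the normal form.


1. (f (p (s (k)) (q (f (k)) (t))))  →  (f (p (s (k)) (f (k))))
normal form: (f (p (s (k)) (f (k))))

size = 6


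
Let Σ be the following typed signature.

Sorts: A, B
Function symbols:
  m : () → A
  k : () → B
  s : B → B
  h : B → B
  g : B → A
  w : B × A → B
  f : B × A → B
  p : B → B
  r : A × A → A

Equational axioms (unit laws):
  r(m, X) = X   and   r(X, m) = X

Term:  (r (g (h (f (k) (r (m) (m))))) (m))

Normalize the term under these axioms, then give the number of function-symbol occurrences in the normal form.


1. (r (g (h (f (k) (r (m) (m))))) (m))  →  (g (h (f (k) (r (m) (m)))))
2. (g (h (f (k) (r (m) (m)))))  →  (g (h (f (k) (m))))
normal form: (g (h (f (k) (m))))

size = 5


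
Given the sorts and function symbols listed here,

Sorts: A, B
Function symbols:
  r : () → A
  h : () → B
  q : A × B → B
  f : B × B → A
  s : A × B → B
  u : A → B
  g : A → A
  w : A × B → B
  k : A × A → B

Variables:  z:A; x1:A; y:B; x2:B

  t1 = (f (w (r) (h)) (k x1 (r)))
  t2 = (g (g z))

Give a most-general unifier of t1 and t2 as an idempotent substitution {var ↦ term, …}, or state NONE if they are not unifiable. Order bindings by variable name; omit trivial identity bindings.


NONE (not unifiable)

head clash or occurs-check failure — not unifiable


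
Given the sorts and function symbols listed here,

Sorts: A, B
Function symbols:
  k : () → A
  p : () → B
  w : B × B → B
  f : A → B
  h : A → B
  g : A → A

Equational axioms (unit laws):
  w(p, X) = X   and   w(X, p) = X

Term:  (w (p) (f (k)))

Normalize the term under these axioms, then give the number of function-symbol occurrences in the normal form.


size = 2

1. (w (p) (f (k)))  →  (f (k))
normal form: (f (k))


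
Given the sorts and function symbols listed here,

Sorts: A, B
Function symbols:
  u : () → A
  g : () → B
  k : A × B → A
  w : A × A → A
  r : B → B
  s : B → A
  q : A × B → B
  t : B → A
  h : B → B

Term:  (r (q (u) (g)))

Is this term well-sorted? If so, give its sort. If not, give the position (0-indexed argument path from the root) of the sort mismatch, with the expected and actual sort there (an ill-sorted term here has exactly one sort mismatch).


    (u) : A
    (g) : B
  (q (u) (g)) : B
(r (q (u) (g))) : B

well-sorted; sort = B


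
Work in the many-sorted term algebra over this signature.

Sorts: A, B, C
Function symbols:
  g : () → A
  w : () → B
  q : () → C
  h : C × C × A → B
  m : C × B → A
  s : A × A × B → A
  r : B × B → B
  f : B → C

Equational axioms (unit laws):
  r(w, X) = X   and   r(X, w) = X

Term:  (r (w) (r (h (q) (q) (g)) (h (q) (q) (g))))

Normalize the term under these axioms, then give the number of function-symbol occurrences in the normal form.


1. (r (w) (r (h (q) (q) (g)) (h (q) (q) (g))))  →  (r (h (q) (q) (g)) (h (q) (q) (g)))
normal form: (r (h (q) (q) (g)) (h (q) (q) (g)))

size = 9


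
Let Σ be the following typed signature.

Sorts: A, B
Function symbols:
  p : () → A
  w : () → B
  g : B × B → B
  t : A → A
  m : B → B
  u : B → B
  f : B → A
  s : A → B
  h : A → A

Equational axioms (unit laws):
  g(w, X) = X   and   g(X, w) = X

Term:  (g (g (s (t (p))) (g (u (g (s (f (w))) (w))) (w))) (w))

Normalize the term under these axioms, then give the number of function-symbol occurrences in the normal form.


1. (g (g (s (t (p))) (g (u (g (s (f (w))) (w))) (w))) (w))  →  (g (s (t (p))) (g (u (g (s (f (w))) (w))) (w)))
2. (g (s (t (p))) (g (u (g (s (f (w))) (w))) (w)))  →  (g (s (t (p))) (u (g (s (f (w))) (w))))
3. (g (s (t (p))) (u (g (s (f (w))) (w))))  →  (g (s (t (p))) (u (s (f (w)))))
normal form: (g (s (t (p))) (u (s (f (w)))))

size = 8


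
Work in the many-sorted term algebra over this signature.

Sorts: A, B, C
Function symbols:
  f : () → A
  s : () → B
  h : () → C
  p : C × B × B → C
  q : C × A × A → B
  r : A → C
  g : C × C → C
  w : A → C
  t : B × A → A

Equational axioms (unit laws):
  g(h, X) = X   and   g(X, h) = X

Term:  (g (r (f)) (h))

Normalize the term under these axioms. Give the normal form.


normal form = (r (f))

1. (g (r (f)) (h))  →  (r (f))


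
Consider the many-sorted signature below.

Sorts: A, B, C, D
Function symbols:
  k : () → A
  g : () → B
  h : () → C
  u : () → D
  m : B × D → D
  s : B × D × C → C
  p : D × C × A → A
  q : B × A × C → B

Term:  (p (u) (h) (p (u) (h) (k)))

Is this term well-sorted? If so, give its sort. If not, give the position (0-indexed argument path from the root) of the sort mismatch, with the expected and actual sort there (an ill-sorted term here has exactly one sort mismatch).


well-sorted; sort = A

  (u) : D
  (h) : C
    (u) : D
    (h) : C
    (k) : A
  (p (u) (h) (k)) : A
(p (u) (h) (p (u) (h) (k))) : A


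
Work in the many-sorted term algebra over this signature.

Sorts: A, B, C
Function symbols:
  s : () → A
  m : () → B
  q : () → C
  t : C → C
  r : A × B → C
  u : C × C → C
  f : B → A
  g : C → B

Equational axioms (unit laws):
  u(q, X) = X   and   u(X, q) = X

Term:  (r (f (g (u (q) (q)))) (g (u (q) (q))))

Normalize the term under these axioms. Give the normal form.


1. (r (f (g (u (q) (q)))) (g (u (q) (q))))  →  (r (f (g (q))) (g (u (q) (q))))
2. (r (f (g (q))) (g (u (q) (q))))  →  (r (f (g (q))) (g (q)))

normal form = (r (f (g (q))) (g (q)))


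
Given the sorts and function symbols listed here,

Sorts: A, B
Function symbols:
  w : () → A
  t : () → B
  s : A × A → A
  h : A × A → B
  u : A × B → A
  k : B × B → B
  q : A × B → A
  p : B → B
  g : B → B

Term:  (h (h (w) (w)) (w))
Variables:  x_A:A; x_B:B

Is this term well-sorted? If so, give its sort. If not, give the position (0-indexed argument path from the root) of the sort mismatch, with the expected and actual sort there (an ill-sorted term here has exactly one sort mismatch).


ill-sorted at position [0]: expected A, got B

    (w) : A
    (w) : A
  (h (w) (w)) : B
  (w) : A
(h (h (w) (w)) (w)) : ✗ arg 0 at [0] has sort B, expected A


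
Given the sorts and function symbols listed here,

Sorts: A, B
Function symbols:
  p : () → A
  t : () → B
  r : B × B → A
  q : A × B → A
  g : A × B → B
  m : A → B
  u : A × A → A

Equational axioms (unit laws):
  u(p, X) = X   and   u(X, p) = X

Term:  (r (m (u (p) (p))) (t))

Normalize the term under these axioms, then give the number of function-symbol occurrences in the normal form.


size = 4

1. (r (m (u (p) (p))) (t))  →  (r (m (p)) (t))
normal form: (r (m (p)) (t))


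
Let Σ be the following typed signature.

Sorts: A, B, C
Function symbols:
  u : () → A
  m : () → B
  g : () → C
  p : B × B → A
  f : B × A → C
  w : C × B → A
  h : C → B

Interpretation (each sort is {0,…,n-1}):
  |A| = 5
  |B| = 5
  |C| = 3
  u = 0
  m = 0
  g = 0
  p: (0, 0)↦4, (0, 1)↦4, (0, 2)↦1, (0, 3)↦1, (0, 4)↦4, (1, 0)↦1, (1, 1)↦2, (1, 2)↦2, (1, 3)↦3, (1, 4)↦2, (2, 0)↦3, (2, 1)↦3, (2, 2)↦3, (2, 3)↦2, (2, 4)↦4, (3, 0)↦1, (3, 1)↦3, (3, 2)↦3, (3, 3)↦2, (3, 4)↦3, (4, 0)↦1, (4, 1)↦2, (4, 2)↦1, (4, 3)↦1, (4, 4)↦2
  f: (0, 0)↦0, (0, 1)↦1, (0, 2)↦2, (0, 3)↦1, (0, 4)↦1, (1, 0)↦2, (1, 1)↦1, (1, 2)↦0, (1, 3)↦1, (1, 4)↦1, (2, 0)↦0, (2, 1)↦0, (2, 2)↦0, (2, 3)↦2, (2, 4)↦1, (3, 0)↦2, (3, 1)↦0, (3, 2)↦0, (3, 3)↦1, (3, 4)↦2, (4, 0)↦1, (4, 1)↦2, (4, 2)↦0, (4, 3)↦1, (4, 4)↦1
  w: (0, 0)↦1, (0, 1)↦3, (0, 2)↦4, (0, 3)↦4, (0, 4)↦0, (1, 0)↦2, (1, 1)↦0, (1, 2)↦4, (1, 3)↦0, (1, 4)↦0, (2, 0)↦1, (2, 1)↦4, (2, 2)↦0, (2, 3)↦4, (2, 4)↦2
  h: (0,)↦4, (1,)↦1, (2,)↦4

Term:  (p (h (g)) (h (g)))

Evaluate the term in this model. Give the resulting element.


value = 2

  g = 0
  (h (g)) = h(0,) = 4
  g = 0
  (h (g)) = h(0,) = 4
  (p (h (g)) (h (g))) = p(4, 4) = 2


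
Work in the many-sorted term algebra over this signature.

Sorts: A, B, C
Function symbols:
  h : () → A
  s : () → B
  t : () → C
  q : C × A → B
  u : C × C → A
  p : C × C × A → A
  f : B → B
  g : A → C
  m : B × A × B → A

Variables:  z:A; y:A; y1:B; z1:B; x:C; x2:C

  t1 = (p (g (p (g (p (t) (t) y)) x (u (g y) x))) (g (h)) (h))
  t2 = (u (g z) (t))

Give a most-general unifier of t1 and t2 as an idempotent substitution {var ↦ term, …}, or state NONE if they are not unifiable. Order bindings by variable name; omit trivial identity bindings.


head clash or occurs-check failure — not unifiable

NONE (not unifiable)


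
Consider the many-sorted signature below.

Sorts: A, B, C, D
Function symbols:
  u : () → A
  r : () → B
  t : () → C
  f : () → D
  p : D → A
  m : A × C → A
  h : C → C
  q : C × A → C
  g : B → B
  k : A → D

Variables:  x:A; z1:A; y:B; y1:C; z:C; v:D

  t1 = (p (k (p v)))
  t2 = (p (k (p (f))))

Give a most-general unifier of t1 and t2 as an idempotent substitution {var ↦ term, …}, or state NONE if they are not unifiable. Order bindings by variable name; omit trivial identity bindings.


{v ↦ (f)}


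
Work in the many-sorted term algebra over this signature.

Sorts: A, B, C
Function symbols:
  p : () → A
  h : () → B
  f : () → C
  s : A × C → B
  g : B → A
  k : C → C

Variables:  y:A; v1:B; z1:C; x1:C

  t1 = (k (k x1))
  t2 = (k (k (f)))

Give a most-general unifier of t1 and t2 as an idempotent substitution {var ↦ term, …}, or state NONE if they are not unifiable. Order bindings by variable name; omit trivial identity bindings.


{x1 ↦ (f)}


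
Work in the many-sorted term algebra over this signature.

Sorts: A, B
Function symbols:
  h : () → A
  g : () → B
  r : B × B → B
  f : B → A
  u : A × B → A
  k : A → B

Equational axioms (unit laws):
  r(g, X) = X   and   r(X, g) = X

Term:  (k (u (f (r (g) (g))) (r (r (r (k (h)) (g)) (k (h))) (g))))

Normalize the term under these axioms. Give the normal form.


normal form = (k (u (f (g)) (r (k (h)) (k (h)))))

1. (k (u (f (r (g) (g))) (r (r (r (k (h)) (g)) (k (h))) (g))))  →  (k (u (f (g)) (r (r (r (k (h)) (g)) (k (h))) (g))))
2. (k (u (f (g)) (r (r (r (k (h)) (g)) (k (h))) (g))))  →  (k (u (f (g)) (r (r (k (h)) (g)) (k (h)))))
3. (k (u (f (g)) (r (r (k (h)) (g)) (k (h)))))  →  (k (u (f (g)) (r (k (h)) (k (h)))))


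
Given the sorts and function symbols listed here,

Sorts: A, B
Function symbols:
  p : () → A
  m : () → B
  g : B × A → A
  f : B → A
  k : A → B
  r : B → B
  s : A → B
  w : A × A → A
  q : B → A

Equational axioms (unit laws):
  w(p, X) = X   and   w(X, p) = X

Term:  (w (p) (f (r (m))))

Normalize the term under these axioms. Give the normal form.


normal form = (f (r (m)))

1. (w (p) (f (r (m))))  →  (f (r (m)))


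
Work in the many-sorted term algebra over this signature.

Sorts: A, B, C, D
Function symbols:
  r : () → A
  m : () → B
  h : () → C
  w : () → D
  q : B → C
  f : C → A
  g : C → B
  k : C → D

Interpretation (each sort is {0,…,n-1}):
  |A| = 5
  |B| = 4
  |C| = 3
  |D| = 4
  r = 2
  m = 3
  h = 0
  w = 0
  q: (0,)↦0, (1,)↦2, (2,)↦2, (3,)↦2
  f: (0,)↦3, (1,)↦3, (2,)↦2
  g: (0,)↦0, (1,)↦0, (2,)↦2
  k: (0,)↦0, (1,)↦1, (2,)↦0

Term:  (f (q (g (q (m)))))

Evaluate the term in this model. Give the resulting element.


value = 2

  m = 3
  (q (m)) = q(3,) = 2
  (g (q (m))) = g(2,) = 2
  (q (g (q (m)))) = q(2,) = 2
  (f (q (g (q (m))))) = f(2,) = 2


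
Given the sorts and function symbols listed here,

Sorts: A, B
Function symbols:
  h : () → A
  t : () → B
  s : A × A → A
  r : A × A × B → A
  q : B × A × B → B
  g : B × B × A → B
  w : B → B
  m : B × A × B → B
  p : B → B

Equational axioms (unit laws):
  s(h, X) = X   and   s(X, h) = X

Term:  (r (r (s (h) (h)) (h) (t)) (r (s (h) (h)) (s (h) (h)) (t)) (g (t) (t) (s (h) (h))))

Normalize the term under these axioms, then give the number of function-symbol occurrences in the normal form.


size = 13

1. (r (r (s (h) (h)) (h) (t)) (r (s (h) (h)) (s (h) (h)) (t)) (g (t) (t) (s (h) (h))))  →  (r (r (h) (h) (t)) (r (s (h) (h)) (s (h) (h)) (t)) (g (t) (t) (s (h) (h))))
2. (r (r (h) (h) (t)) (r (s (h) (h)) (s (h) (h)) (t)) (g (t) (t) (s (h) (h))))  →  (r (r (h) (h) (t)) (r (h) (s (h) (h)) (t)) (g (t) (t) (s (h) (h))))
3. (r (r (h) (h) (t)) (r (h) (s (h) (h)) (t)) (g (t) (t) (s (h) (h))))  →  (r (r (h) (h) (t)) (r (h) (h) (t)) (g (t) (t) (s (h) (h))))
4. (r (r (h) (h) (t)) (r (h) (h) (t)) (g (t) (t) (s (h) (h))))  →  (r (r (h) (h) (t)) (r (h) (h) (t)) (g (t) (t) (h)))
normal form: (r (r (h) (h) (t)) (r (h) (h) (t)) (g (t) (t) (h)))


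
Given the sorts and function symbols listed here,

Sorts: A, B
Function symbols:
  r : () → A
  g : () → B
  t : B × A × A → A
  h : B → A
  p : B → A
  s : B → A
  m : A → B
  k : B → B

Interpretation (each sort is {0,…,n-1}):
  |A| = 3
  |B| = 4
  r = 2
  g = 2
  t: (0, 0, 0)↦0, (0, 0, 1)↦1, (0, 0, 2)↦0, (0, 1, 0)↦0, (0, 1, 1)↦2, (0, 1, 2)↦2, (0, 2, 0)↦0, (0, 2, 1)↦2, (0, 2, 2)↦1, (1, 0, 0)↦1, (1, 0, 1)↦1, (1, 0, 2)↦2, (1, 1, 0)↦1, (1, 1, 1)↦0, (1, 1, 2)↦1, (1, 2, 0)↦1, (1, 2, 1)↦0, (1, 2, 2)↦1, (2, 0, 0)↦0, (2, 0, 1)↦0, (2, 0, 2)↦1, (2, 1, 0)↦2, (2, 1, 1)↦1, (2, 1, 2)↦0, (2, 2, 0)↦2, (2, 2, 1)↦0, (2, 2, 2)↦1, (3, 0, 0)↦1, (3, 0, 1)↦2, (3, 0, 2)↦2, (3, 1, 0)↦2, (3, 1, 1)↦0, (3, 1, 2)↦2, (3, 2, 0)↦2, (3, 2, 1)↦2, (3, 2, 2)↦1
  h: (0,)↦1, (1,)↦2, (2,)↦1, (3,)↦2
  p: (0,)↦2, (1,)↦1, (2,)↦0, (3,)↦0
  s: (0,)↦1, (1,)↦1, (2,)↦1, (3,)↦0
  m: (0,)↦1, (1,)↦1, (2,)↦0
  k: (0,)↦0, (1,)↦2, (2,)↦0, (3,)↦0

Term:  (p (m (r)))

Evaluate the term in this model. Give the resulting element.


value = 2

  r = 2
  (m (r)) = m(2,) = 0
  (p (m (r))) = p(0,) = 2


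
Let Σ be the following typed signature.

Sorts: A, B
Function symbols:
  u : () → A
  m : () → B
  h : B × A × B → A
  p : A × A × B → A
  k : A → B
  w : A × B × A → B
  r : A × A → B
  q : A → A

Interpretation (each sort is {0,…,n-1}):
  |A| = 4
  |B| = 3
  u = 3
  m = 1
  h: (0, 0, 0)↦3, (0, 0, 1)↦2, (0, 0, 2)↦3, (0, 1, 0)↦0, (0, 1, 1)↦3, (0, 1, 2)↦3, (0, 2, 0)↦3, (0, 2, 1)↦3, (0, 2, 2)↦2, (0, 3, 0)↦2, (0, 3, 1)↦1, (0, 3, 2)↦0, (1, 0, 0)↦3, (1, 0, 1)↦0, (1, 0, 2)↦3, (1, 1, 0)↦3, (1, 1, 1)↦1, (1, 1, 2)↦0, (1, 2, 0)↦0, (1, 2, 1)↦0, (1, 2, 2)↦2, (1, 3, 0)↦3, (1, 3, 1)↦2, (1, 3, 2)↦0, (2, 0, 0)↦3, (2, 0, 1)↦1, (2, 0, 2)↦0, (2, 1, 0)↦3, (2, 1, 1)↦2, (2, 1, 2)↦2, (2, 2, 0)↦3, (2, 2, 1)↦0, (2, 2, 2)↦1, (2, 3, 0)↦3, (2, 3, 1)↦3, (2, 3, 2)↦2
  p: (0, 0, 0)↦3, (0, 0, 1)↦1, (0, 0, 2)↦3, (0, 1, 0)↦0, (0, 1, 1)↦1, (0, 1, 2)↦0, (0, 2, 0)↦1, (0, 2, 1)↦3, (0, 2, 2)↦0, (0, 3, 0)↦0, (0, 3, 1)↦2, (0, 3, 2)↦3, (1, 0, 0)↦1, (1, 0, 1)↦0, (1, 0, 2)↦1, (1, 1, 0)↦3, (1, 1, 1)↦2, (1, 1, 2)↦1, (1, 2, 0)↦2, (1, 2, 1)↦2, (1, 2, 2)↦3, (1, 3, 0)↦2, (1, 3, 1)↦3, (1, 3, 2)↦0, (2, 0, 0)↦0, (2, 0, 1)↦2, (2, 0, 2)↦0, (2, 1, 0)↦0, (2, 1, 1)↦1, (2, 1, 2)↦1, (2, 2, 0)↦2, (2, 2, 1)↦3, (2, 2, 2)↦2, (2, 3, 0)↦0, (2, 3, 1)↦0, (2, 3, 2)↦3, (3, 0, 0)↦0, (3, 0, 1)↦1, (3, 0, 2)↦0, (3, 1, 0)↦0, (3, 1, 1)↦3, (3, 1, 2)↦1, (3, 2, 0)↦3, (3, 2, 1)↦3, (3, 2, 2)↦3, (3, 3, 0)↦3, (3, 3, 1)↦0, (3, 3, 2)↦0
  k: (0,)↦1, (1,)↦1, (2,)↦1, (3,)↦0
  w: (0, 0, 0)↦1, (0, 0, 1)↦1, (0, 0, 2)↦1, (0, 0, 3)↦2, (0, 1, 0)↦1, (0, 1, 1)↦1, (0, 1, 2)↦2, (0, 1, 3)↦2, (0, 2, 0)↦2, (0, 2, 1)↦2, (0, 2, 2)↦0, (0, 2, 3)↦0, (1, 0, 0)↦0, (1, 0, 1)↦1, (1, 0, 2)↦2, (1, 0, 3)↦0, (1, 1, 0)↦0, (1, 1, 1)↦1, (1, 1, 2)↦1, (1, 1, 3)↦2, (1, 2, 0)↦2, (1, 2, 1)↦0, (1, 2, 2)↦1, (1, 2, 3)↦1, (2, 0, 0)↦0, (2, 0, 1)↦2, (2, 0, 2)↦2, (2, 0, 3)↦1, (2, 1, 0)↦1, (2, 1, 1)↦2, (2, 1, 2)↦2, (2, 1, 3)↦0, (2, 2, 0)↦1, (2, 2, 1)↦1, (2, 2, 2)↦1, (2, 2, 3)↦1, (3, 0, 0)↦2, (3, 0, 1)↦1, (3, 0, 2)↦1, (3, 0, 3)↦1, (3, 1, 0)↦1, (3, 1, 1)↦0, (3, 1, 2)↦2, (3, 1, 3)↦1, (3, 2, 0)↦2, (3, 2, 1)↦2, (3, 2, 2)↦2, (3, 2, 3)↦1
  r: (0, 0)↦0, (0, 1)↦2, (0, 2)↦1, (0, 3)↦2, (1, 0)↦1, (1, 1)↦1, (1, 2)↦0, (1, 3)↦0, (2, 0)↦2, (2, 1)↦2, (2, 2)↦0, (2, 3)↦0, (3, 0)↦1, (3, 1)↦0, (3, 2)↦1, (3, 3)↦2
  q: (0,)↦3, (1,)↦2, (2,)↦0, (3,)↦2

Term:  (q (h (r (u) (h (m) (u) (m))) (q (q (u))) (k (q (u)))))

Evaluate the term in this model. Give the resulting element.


value = 3

  u = 3
  m = 1
  u = 3
  m = 1
  (h (m) (u) (m)) = h(1, 3, 1) = 2
  (r (u) (h (m) (u) (m))) = r(3, 2) = 1
  u = 3
  (q (u)) = q(3,) = 2
  (q (q (u))) = q(2,) = 0
  u = 3
  (q (u)) = q(3,) = 2
  (k (q (u))) = k(2,) = 1
  (h (r (u) (h (m) (u) (m))) (q (q (u))) (k (q (u)))) = h(1, 0, 1) = 0
  (q (h (r (u) (h (m) (u) (m))) (q (q (u))) (k (q (u))))) = q(0,) = 3


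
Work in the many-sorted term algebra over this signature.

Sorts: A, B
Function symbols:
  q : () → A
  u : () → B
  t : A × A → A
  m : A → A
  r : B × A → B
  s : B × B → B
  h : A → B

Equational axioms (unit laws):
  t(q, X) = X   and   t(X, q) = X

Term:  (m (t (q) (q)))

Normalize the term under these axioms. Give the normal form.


normal form = (m (q))

1. (m (t (q) (q)))  →  (m (q))


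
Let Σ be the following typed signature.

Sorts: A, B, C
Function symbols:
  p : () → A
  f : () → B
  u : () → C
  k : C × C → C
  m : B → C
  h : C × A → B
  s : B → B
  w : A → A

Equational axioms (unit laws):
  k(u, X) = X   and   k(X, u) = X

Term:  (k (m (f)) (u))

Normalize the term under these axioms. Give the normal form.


normal form = (m (f))

1. (k (m (f)) (u))  →  (m (f))


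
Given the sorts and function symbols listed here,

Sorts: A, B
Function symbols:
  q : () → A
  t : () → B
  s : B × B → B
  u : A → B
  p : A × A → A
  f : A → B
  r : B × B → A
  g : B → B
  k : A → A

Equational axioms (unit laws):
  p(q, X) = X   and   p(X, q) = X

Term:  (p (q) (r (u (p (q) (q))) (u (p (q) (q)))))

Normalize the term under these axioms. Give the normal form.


normal form = (r (u (q)) (u (q)))

1. (p (q) (r (u (p (q) (q))) (u (p (q) (q)))))  →  (r (u (p (q) (q))) (u (p (q) (q))))
2. (r (u (p (q) (q))) (u (p (q) (q))))  →  (r (u (q)) (u (p (q) (q))))
3. (r (u (q)) (u (p (q) (q))))  →  (r (u (q)) (u (q)))


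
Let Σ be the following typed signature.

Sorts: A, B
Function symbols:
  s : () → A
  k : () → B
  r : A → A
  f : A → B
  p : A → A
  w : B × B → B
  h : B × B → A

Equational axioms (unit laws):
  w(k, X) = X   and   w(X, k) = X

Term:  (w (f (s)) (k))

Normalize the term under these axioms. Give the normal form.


normal form = (f (s))

1. (w (f (s)) (k))  →  (f (s))


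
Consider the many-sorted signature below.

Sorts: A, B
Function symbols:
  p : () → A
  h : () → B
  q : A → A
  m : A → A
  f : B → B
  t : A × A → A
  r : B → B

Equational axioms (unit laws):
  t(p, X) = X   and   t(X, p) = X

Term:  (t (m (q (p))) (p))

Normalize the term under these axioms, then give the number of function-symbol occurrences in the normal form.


1. (t (m (q (p))) (p))  →  (m (q (p)))
normal form: (m (q (p)))

size = 3


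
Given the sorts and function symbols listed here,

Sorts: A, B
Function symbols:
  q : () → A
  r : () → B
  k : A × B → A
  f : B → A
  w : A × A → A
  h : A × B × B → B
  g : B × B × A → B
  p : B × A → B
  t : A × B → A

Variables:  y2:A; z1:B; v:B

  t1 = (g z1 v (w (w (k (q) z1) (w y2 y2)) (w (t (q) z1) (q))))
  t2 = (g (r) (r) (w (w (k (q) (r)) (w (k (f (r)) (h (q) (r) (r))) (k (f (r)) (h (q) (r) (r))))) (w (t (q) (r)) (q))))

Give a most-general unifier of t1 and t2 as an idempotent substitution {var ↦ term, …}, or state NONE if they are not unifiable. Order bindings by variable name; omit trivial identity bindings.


{v ↦ (r), y2 ↦ (k (f (r)) (h (q) (r) (r))), z1 ↦ (r)}


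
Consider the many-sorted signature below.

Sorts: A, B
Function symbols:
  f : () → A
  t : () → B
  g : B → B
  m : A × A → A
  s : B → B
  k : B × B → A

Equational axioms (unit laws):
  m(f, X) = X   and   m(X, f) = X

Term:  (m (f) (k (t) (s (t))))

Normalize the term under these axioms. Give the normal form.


1. (m (f) (k (t) (s (t))))  →  (k (t) (s (t)))

normal form = (k (t) (s (t)))


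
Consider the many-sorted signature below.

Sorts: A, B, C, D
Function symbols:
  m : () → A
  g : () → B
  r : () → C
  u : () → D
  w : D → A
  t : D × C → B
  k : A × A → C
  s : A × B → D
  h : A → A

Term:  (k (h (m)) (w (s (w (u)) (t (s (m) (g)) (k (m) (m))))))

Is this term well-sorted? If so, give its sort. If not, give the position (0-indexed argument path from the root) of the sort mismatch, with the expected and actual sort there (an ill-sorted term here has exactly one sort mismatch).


    (m) : A
  (h (m)) : A
        (u) : D
      (w (u)) : A
          (m) : A
          (g) : B
        (s (m) (g)) : D
          (m) : A
          (m) : A
        (k (m) (m)) : C
      (t (s (m) (g)) (k (m) (m))) : B
    (s (w (u)) (t (s (m) (g)) (k (m) (m)))) : D
  (w (s (w (u)) (t (s (m) (g)) (k (m) (m))))) : A
(k (h (m)) (w (s (w (u)) (t (s (m) (g)) (k (m) (m)))))) : C

well-sorted; sort = C


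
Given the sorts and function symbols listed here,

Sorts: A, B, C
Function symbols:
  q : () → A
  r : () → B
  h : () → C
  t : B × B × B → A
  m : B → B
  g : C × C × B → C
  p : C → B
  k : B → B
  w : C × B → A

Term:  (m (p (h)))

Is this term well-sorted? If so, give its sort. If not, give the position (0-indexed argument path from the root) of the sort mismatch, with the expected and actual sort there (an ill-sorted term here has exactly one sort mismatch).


well-sorted; sort = B

    (h) : C
  (p (h)) : B
(m (p (h))) : B


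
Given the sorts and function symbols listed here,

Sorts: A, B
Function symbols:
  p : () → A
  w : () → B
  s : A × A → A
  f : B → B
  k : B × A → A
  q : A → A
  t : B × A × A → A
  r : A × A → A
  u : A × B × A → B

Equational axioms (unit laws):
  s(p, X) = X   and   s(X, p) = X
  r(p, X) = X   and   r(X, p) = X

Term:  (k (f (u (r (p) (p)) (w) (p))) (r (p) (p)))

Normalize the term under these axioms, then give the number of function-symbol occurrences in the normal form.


1. (k (f (u (r (p) (p)) (w) (p))) (r (p) (p)))  →  (k (f (u (p) (w) (p))) (r (p) (p)))
2. (k (f (u (p) (w) (p))) (r (p) (p)))  →  (k (f (u (p) (w) (p))) (p))
normal form: (k (f (u (p) (w) (p))) (p))

size = 7


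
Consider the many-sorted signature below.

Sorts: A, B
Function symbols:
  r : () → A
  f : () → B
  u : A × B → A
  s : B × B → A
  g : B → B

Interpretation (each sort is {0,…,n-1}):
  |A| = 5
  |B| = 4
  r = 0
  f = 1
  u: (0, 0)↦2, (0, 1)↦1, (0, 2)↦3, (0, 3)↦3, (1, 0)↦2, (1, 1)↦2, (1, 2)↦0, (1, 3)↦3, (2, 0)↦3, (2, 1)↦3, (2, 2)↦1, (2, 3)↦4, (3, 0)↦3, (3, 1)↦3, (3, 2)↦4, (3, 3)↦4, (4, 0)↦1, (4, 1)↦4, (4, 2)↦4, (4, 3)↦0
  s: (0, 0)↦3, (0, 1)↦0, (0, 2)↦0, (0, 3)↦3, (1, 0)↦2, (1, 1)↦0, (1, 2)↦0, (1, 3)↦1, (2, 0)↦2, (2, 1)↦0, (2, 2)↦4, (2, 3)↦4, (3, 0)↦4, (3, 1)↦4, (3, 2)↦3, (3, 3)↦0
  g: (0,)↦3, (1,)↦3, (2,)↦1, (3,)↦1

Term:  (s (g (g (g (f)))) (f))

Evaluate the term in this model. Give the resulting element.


  f = 1
  (g (f)) = g(1,) = 3
  (g (g (f))) = g(3,) = 1
  (g (g (g (f)))) = g(1,) = 3
  f = 1
  (s (g (g (g (f)))) (f)) = s(3, 1) = 4

value = 4


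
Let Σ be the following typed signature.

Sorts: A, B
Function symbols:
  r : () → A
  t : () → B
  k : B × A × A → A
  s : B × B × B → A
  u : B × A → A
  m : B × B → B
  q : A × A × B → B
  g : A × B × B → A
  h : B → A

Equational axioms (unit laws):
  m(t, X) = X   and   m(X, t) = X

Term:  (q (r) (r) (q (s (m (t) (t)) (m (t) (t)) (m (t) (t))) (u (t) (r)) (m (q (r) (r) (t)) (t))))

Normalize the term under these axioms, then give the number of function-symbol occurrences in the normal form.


1. (q (r) (r) (q (s (m (t) (t)) (m (t) (t)) (m (t) (t))) (u (t) (r)) (m (q (r) (r) (t)) (t))))  →  (q (r) (r) (q (s (t) (m (t) (t)) (m (t) (t))) (u (t) (r)) (m (q (r) (r) (t)) (t))))
2. (q (r) (r) (q (s (t) (m (t) (t)) (m (t) (t))) (u (t) (r)) (m (q (r) (r) (t)) (t))))  →  (q (r) (r) (q (s (t) (t) (m (t) (t))) (u (t) (r)) (m (q (r) (r) (t)) (t))))
3. (q (r) (r) (q (s (t) (t) (m (t) (t))) (u (t) (r)) (m (q (r) (r) (t)) (t))))  →  (q (r) (r) (q (s (t) (t) (t)) (u (t) (r)) (m (q (r) (r) (t)) (t))))
4. (q (r) (r) (q (s (t) (t) (t)) (u (t) (r)) (m (q (r) (r) (t)) (t))))  →  (q (r) (r) (q (s (t) (t) (t)) (u (t) (r)) (q (r) (r) (t))))
normal form: (q (r) (r) (q (s (t) (t) (t)) (u (t) (r)) (q (r) (r) (t))))

size = 15


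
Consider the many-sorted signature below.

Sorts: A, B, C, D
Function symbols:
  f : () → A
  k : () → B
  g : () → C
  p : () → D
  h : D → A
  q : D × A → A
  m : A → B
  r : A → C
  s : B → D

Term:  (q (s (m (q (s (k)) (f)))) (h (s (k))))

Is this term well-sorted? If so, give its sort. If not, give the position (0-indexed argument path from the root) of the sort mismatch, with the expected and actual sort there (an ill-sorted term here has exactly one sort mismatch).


well-sorted; sort = A

          (k) : B
        (s (k)) : D
        (f) : A
      (q (s (k)) (f)) : A
    (m (q (s (k)) (f))) : B
  (s (m (q (s (k)) (f)))) : D
      (k) : B
    (s (k)) : D
  (h (s (k))) : A
(q (s (m (q (s (k)) (f)))) (h (s (k)))) : A


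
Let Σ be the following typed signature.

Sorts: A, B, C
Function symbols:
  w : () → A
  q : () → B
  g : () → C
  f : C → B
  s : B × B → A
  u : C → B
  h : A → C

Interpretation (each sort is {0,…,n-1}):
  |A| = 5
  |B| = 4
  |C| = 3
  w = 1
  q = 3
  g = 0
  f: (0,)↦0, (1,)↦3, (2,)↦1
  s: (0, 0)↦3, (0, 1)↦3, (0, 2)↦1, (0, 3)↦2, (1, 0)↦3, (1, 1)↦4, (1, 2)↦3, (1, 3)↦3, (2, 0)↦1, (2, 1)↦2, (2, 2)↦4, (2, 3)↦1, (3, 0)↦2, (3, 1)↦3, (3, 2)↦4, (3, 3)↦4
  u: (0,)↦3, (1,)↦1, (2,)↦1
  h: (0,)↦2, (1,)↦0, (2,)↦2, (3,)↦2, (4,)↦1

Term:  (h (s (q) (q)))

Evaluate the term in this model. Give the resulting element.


  q = 3
  q = 3
  (s (q) (q)) = s(3, 3) = 4
  (h (s (q) (q))) = h(4,) = 1

value = 1
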